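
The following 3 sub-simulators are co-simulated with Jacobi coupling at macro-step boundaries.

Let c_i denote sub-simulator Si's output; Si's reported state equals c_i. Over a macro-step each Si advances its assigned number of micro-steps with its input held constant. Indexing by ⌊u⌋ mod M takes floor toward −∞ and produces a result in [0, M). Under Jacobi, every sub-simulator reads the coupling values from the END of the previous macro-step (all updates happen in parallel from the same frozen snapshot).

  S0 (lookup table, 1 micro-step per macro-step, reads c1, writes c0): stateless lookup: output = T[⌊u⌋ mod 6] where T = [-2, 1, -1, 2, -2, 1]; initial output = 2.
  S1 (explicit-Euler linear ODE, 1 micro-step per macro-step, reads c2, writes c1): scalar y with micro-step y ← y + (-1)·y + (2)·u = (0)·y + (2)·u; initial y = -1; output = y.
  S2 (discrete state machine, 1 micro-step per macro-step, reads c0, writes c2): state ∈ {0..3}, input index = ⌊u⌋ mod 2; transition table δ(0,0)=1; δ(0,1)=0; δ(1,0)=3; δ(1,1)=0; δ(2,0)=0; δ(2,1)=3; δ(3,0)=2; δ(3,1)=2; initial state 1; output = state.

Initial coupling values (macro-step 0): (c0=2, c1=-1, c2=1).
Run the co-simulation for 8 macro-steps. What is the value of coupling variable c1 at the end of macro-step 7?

c1 at macro-step 7 = 2

macro 1: S0 reads c1=-1 → after 1×micro: 1; S1 reads c2=1 → after 1×micro: 2; S2 reads c0=2 → after 1×micro: 3 ⇒ (c0=1, c1=2, c2=3)
macro 2: S0 reads c1=2 → after 1×micro: -1; S1 reads c2=3 → after 1×micro: 6; S2 reads c0=1 → after 1×micro: 2 ⇒ (c0=-1, c1=6, c2=2)
macro 3: S0 reads c1=6 → after 1×micro: -2; S1 reads c2=2 → after 1×micro: 4; S2 reads c0=-1 → after 1×micro: 3 ⇒ (c0=-2, c1=4, c2=3)
macro 4: S0 reads c1=4 → after 1×micro: -2; S1 reads c2=3 → after 1×micro: 6; S2 reads c0=-2 → after 1×micro: 2 ⇒ (c0=-2, c1=6, c2=2)
macro 5: S0 reads c1=6 → after 1×micro: -2; S1 reads c2=2 → after 1×micro: 4; S2 reads c0=-2 → after 1×micro: 0 ⇒ (c0=-2, c1=4, c2=0)
macro 6: S0 reads c1=4 → after 1×micro: -2; S1 reads c2=0 → after 1×micro: 0; S2 reads c0=-2 → after 1×micro: 1 ⇒ (c0=-2, c1=0, c2=1)
macro 7: S0 reads c1=0 → after 1×micro: -2; S1 reads c2=1 → after 1×micro: 2; S2 reads c0=-2 → after 1×micro: 3 ⇒ (c0=-2, c1=2, c2=3)
macro 8: S0 reads c1=2 → after 1×micro: -1; S1 reads c2=3 → after 1×micro: 6; S2 reads c0=-2 → after 1×micro: 2 ⇒ (c0=-1, c1=6, c2=2)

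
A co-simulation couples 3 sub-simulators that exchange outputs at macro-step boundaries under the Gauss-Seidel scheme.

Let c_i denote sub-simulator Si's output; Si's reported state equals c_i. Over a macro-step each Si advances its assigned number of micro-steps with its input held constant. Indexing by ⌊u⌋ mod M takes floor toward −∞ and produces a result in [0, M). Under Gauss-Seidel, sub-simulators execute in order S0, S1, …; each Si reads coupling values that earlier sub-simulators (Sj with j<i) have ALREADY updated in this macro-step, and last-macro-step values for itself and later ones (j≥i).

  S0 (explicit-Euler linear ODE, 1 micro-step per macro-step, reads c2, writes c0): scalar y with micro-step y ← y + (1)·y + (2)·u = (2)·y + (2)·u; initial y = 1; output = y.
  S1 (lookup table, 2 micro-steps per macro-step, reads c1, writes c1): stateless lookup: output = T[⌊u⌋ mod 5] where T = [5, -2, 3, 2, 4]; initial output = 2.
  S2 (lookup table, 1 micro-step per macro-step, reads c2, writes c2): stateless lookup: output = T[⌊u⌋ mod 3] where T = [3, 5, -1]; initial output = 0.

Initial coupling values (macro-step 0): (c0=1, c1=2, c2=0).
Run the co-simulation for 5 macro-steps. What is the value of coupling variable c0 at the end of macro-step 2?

macro 1: S0 reads c2=0 → after 1×micro: 2; S1 reads c1=2 → after 2×micro: 3; S2 reads c2=0 → after 1×micro: 3 ⇒ (c0=2, c1=3, c2=3)
macro 2: S0 reads c2=3 → after 1×micro: 10; S1 reads c1=3 → after 2×micro: 2; S2 reads c2=3 → after 1×micro: 3 ⇒ (c0=10, c1=2, c2=3)
macro 3: S0 reads c2=3 → after 1×micro: 26; S1 reads c1=2 → after 2×micro: 3; S2 reads c2=3 → after 1×micro: 3 ⇒ (c0=26, c1=3, c2=3)
macro 4: S0 reads c2=3 → after 1×micro: 58; S1 reads c1=3 → after 2×micro: 2; S2 reads c2=3 → after 1×micro: 3 ⇒ (c0=58, c1=2, c2=3)
macro 5: S0 reads c2=3 → after 1×micro: 122; S1 reads c1=2 → after 2×micro: 3; S2 reads c2=3 → after 1×micro: 3 ⇒ (c0=122, c1=3, c2=3)

c0 at macro-step 2 = 10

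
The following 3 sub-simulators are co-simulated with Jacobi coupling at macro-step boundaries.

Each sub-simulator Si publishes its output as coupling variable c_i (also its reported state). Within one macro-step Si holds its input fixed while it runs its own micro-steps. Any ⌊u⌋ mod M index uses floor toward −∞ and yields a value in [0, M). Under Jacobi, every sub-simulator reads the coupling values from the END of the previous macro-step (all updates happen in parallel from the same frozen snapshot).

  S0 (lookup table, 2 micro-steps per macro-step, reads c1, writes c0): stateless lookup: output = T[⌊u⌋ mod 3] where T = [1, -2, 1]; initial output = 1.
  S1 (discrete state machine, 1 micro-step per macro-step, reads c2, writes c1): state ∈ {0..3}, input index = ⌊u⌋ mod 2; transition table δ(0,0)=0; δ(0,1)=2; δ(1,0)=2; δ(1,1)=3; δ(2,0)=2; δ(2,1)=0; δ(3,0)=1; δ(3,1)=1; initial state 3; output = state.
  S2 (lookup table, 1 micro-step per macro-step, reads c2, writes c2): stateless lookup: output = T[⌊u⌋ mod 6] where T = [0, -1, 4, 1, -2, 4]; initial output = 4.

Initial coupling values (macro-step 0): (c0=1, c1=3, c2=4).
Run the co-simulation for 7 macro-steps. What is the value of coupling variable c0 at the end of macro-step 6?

c0 at macro-step 6 = 1

macro 1: S0 reads c1=3 → after 2×micro: 1; S1 reads c2=4 → after 1×micro: 1; S2 reads c2=4 → after 1×micro: -2 ⇒ (c0=1, c1=1, c2=-2)
macro 2: S0 reads c1=1 → after 2×micro: -2; S1 reads c2=-2 → after 1×micro: 2; S2 reads c2=-2 → after 1×micro: -2 ⇒ (c0=-2, c1=2, c2=-2)
macro 3: S0 reads c1=2 → after 2×micro: 1; S1 reads c2=-2 → after 1×micro: 2; S2 reads c2=-2 → after 1×micro: -2 ⇒ (c0=1, c1=2, c2=-2)
macro 4: S0 reads c1=2 → after 2×micro: 1; S1 reads c2=-2 → after 1×micro: 2; S2 reads c2=-2 → after 1×micro: -2 ⇒ (c0=1, c1=2, c2=-2)
macro 5: S0 reads c1=2 → after 2×micro: 1; S1 reads c2=-2 → after 1×micro: 2; S2 reads c2=-2 → after 1×micro: -2 ⇒ (c0=1, c1=2, c2=-2)
macro 6: S0 reads c1=2 → after 2×micro: 1; S1 reads c2=-2 → after 1×micro: 2; S2 reads c2=-2 → after 1×micro: -2 ⇒ (c0=1, c1=2, c2=-2)
macro 7: S0 reads c1=2 → after 2×micro: 1; S1 reads c2=-2 → after 1×micro: 2; S2 reads c2=-2 → after 1×micro: -2 ⇒ (c0=1, c1=2, c2=-2)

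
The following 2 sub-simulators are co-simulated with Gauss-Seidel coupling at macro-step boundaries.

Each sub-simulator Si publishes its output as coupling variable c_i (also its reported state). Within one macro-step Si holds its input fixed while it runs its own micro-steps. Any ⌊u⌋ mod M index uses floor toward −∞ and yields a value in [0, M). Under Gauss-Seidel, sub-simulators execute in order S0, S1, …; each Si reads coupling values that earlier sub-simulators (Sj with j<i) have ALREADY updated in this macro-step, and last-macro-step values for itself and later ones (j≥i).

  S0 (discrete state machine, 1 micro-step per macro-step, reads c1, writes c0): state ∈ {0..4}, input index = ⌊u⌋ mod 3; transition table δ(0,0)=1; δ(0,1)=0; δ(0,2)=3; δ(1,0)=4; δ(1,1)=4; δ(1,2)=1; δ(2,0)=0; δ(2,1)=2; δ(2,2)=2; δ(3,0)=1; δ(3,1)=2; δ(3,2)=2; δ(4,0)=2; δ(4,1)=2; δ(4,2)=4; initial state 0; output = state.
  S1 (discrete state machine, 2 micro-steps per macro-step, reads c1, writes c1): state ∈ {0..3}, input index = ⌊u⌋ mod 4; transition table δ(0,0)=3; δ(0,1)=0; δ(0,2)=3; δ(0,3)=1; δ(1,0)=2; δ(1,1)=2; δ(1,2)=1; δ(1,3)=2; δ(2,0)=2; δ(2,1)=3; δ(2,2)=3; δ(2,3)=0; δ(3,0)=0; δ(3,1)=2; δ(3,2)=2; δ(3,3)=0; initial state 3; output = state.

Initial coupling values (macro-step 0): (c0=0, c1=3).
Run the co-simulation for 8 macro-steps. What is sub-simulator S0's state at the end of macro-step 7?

S0 state at macro-step 7 = 1

macro 1: S0 reads c1=3 → after 1×micro: 1; S1 reads c1=3 → after 2×micro: 1 ⇒ (c0=1, c1=1)
macro 2: S0 reads c1=1 → after 1×micro: 4; S1 reads c1=1 → after 2×micro: 3 ⇒ (c0=4, c1=3)
macro 3: S0 reads c1=3 → after 1×micro: 2; S1 reads c1=3 → after 2×micro: 1 ⇒ (c0=2, c1=1)
macro 4: S0 reads c1=1 → after 1×micro: 2; S1 reads c1=1 → after 2×micro: 3 ⇒ (c0=2, c1=3)
macro 5: S0 reads c1=3 → after 1×micro: 0; S1 reads c1=3 → after 2×micro: 1 ⇒ (c0=0, c1=1)
macro 6: S0 reads c1=1 → after 1×micro: 0; S1 reads c1=1 → after 2×micro: 3 ⇒ (c0=0, c1=3)
macro 7: S0 reads c1=3 → after 1×micro: 1; S1 reads c1=3 → after 2×micro: 1 ⇒ (c0=1, c1=1)
macro 8: S0 reads c1=1 → after 1×micro: 4; S1 reads c1=1 → after 2×micro: 3 ⇒ (c0=4, c1=3)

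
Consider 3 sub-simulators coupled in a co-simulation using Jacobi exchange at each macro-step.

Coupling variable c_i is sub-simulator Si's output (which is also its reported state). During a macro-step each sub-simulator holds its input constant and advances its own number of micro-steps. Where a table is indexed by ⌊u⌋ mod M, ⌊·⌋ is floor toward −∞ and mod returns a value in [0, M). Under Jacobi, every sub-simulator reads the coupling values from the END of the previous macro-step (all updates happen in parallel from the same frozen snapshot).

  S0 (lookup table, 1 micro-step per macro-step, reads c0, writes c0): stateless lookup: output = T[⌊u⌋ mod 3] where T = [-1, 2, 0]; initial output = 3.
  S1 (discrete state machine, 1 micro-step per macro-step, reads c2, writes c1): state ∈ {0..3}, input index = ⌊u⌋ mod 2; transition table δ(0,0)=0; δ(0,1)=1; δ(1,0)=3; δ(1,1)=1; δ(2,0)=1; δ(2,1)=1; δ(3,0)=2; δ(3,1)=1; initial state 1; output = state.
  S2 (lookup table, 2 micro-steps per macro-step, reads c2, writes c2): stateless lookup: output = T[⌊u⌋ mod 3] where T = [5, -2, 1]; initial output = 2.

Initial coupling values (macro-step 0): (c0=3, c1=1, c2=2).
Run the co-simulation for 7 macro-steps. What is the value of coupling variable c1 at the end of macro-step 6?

macro 1: S0 reads c0=3 → after 1×micro: -1; S1 reads c2=2 → after 1×micro: 3; S2 reads c2=2 → after 2×micro: 1 ⇒ (c0=-1, c1=3, c2=1)
macro 2: S0 reads c0=-1 → after 1×micro: 0; S1 reads c2=1 → after 1×micro: 1; S2 reads c2=1 → after 2×micro: -2 ⇒ (c0=0, c1=1, c2=-2)
macro 3: S0 reads c0=0 → after 1×micro: -1; S1 reads c2=-2 → after 1×micro: 3; S2 reads c2=-2 → after 2×micro: -2 ⇒ (c0=-1, c1=3, c2=-2)
macro 4: S0 reads c0=-1 → after 1×micro: 0; S1 reads c2=-2 → after 1×micro: 2; S2 reads c2=-2 → after 2×micro: -2 ⇒ (c0=0, c1=2, c2=-2)
macro 5: S0 reads c0=0 → after 1×micro: -1; S1 reads c2=-2 → after 1×micro: 1; S2 reads c2=-2 → after 2×micro: -2 ⇒ (c0=-1, c1=1, c2=-2)
macro 6: S0 reads c0=-1 → after 1×micro: 0; S1 reads c2=-2 → after 1×micro: 3; S2 reads c2=-2 → after 2×micro: -2 ⇒ (c0=0, c1=3, c2=-2)
macro 7: S0 reads c0=0 → after 1×micro: -1; S1 reads c2=-2 → after 1×micro: 2; S2 reads c2=-2 → after 2×micro: -2 ⇒ (c0=-1, c1=2, c2=-2)

c1 at macro-step 6 = 3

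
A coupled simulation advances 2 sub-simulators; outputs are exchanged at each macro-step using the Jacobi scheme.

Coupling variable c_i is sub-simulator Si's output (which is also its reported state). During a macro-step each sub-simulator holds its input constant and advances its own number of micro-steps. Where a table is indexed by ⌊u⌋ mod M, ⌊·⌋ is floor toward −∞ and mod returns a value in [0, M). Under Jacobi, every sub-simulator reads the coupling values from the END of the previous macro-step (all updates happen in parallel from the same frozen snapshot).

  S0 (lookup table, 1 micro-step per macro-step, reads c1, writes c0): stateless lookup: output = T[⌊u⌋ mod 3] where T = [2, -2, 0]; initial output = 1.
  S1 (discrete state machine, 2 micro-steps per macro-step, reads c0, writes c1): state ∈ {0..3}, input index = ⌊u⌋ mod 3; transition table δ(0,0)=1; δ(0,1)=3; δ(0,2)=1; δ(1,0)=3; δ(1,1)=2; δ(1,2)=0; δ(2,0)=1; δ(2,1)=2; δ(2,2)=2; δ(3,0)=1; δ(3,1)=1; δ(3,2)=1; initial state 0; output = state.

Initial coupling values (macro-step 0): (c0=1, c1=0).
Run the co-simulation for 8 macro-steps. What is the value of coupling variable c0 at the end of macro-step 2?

c0 at macro-step 2 = -2

macro 1: S0 reads c1=0 → after 1×micro: 2; S1 reads c0=1 → after 2×micro: 1 ⇒ (c0=2, c1=1)
macro 2: S0 reads c1=1 → after 1×micro: -2; S1 reads c0=2 → after 2×micro: 1 ⇒ (c0=-2, c1=1)
macro 3: S0 reads c1=1 → after 1×micro: -2; S1 reads c0=-2 → after 2×micro: 2 ⇒ (c0=-2, c1=2)
macro 4: S0 reads c1=2 → after 1×micro: 0; S1 reads c0=-2 → after 2×micro: 2 ⇒ (c0=0, c1=2)
macro 5: S0 reads c1=2 → after 1×micro: 0; S1 reads c0=0 → after 2×micro: 3 ⇒ (c0=0, c1=3)
macro 6: S0 reads c1=3 → after 1×micro: 2; S1 reads c0=0 → after 2×micro: 3 ⇒ (c0=2, c1=3)
macro 7: S0 reads c1=3 → after 1×micro: 2; S1 reads c0=2 → after 2×micro: 0 ⇒ (c0=2, c1=0)
macro 8: S0 reads c1=0 → after 1×micro: 2; S1 reads c0=2 → after 2×micro: 0 ⇒ (c0=2, c1=0)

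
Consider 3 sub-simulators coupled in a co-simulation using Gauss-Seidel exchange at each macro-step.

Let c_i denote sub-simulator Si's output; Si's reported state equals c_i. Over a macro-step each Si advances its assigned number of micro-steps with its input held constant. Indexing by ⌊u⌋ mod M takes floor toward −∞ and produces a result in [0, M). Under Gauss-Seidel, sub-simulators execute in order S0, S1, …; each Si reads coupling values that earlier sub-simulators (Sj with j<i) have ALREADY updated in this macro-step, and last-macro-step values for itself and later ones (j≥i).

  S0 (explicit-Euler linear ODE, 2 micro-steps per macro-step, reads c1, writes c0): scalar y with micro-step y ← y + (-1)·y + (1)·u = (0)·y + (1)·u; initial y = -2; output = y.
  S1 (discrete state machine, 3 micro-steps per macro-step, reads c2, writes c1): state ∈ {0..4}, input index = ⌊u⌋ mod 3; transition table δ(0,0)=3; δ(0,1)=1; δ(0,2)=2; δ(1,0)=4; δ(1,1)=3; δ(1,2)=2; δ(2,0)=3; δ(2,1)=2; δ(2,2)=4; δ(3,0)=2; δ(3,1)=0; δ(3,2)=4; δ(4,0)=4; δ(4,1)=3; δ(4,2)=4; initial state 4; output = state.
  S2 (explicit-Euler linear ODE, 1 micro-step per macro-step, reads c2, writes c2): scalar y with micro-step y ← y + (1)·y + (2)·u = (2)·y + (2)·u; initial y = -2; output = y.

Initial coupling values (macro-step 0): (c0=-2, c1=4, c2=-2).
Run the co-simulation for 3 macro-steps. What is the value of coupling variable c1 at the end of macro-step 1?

macro 1: S0 reads c1=4 → after 2×micro: 4; S1 reads c2=-2 → after 3×micro: 1; S2 reads c2=-2 → after 1×micro: -8 ⇒ (c0=4, c1=1, c2=-8)
macro 2: S0 reads c1=1 → after 2×micro: 1; S1 reads c2=-8 → after 3×micro: 1; S2 reads c2=-8 → after 1×micro: -32 ⇒ (c0=1, c1=1, c2=-32)
macro 3: S0 reads c1=1 → after 2×micro: 1; S1 reads c2=-32 → after 3×micro: 1; S2 reads c2=-32 → after 1×micro: -128 ⇒ (c0=1, c1=1, c2=-128)

c1 at macro-step 1 = 1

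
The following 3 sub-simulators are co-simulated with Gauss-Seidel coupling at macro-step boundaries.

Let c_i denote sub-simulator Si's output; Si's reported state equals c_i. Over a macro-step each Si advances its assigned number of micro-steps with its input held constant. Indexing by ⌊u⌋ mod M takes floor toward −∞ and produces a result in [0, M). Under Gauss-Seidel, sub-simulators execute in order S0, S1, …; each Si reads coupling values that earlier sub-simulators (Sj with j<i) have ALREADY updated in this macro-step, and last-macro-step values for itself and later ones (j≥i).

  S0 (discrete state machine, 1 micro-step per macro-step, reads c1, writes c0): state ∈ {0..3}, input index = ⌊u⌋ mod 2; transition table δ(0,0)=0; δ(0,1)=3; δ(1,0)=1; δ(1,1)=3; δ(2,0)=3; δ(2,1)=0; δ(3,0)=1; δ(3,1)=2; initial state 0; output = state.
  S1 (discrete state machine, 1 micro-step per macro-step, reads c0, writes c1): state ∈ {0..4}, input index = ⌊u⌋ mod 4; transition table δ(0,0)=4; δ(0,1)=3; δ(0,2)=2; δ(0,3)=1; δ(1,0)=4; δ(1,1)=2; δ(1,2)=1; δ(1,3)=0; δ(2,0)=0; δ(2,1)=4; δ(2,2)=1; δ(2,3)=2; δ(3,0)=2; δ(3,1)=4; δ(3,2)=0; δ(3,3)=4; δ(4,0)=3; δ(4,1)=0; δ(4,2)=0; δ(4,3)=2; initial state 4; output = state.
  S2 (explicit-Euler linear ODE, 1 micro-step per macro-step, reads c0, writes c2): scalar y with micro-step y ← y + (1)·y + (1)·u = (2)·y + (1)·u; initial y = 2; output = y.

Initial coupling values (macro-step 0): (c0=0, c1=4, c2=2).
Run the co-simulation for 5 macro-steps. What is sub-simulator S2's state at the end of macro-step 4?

S2 state at macro-step 4 = 47

macro 1: S0 reads c1=4 → after 1×micro: 0; S1 reads c0=0 → after 1×micro: 3; S2 reads c0=0 → after 1×micro: 4 ⇒ (c0=0, c1=3, c2=4)
macro 2: S0 reads c1=3 → after 1×micro: 3; S1 reads c0=3 → after 1×micro: 4; S2 reads c0=3 → after 1×micro: 11 ⇒ (c0=3, c1=4, c2=11)
macro 3: S0 reads c1=4 → after 1×micro: 1; S1 reads c0=1 → after 1×micro: 0; S2 reads c0=1 → after 1×micro: 23 ⇒ (c0=1, c1=0, c2=23)
macro 4: S0 reads c1=0 → after 1×micro: 1; S1 reads c0=1 → after 1×micro: 3; S2 reads c0=1 → after 1×micro: 47 ⇒ (c0=1, c1=3, c2=47)
macro 5: S0 reads c1=3 → after 1×micro: 3; S1 reads c0=3 → after 1×micro: 4; S2 reads c0=3 → after 1×micro: 97 ⇒ (c0=3, c1=4, c2=97)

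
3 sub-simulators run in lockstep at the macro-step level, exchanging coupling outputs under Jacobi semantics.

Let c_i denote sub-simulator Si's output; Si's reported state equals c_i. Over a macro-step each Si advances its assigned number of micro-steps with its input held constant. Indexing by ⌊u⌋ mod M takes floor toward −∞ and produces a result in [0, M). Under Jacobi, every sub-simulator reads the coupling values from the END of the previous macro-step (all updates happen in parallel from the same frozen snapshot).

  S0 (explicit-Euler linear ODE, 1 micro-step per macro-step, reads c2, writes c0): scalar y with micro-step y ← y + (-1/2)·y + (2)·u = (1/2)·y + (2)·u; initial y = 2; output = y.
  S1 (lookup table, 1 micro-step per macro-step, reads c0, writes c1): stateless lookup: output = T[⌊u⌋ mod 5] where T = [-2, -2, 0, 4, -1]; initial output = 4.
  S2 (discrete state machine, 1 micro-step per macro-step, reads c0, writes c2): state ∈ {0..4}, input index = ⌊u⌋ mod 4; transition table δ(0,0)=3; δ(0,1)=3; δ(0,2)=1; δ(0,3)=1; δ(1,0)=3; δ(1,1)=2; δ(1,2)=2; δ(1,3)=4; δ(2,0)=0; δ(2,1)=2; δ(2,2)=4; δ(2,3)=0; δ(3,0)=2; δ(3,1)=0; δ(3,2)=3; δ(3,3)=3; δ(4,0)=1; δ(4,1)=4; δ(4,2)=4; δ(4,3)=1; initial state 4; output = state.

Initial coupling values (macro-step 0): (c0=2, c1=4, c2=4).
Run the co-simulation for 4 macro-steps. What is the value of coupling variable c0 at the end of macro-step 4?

c0 at macro-step 4 = 73/8

macro 1: S0 reads c2=4 → after 1×micro: 9; S1 reads c0=2 → after 1×micro: 0; S2 reads c0=2 → after 1×micro: 4 ⇒ (c0=9, c1=0, c2=4)
macro 2: S0 reads c2=4 → after 1×micro: 25/2; S1 reads c0=9 → after 1×micro: -1; S2 reads c0=9 → after 1×micro: 4 ⇒ (c0=25/2, c1=-1, c2=4)
macro 3: S0 reads c2=4 → after 1×micro: 57/4; S1 reads c0=25/2 → after 1×micro: 0; S2 reads c0=25/2 → after 1×micro: 1 ⇒ (c0=57/4, c1=0, c2=1)
macro 4: S0 reads c2=1 → after 1×micro: 73/8; S1 reads c0=57/4 → after 1×micro: -1; S2 reads c0=57/4 → after 1×micro: 2 ⇒ (c0=73/8, c1=-1, c2=2)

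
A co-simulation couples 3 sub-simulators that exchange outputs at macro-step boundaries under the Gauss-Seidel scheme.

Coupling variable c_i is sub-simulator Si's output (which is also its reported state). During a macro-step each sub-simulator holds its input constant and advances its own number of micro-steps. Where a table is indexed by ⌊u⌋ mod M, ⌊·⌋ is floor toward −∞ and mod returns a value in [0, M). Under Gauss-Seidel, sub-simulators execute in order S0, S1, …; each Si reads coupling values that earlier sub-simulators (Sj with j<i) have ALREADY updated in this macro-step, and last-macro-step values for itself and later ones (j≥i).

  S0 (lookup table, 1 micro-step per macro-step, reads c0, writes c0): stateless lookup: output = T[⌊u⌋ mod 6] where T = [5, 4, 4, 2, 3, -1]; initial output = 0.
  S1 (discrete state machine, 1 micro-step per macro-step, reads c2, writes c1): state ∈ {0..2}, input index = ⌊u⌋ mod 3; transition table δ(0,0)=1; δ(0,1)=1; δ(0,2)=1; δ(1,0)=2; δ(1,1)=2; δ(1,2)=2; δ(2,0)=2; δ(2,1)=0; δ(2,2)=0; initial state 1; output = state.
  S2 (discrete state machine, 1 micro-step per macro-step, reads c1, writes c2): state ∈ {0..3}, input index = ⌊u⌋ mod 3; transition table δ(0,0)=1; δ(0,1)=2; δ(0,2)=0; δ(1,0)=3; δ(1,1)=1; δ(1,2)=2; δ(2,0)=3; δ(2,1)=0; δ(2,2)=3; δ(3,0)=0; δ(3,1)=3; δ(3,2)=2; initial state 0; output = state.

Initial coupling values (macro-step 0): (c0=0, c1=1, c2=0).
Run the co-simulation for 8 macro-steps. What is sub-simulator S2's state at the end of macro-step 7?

macro 1: S0 reads c0=0 → after 1×micro: 5; S1 reads c2=0 → after 1×micro: 2; S2 reads c1=2 → after 1×micro: 0 ⇒ (c0=5, c1=2, c2=0)
macro 2: S0 reads c0=5 → after 1×micro: -1; S1 reads c2=0 → after 1×micro: 2; S2 reads c1=2 → after 1×micro: 0 ⇒ (c0=-1, c1=2, c2=0)
macro 3: S0 reads c0=-1 → after 1×micro: -1; S1 reads c2=0 → after 1×micro: 2; S2 reads c1=2 → after 1×micro: 0 ⇒ (c0=-1, c1=2, c2=0)
macro 4: S0 reads c0=-1 → after 1×micro: -1; S1 reads c2=0 → after 1×micro: 2; S2 reads c1=2 → after 1×micro: 0 ⇒ (c0=-1, c1=2, c2=0)
macro 5: S0 reads c0=-1 → after 1×micro: -1; S1 reads c2=0 → after 1×micro: 2; S2 reads c1=2 → after 1×micro: 0 ⇒ (c0=-1, c1=2, c2=0)
macro 6: S0 reads c0=-1 → after 1×micro: -1; S1 reads c2=0 → after 1×micro: 2; S2 reads c1=2 → after 1×micro: 0 ⇒ (c0=-1, c1=2, c2=0)
macro 7: S0 reads c0=-1 → after 1×micro: -1; S1 reads c2=0 → after 1×micro: 2; S2 reads c1=2 → after 1×micro: 0 ⇒ (c0=-1, c1=2, c2=0)
macro 8: S0 reads c0=-1 → after 1×micro: -1; S1 reads c2=0 → after 1×micro: 2; S2 reads c1=2 → after 1×micro: 0 ⇒ (c0=-1, c1=2, c2=0)

S2 state at macro-step 7 = 0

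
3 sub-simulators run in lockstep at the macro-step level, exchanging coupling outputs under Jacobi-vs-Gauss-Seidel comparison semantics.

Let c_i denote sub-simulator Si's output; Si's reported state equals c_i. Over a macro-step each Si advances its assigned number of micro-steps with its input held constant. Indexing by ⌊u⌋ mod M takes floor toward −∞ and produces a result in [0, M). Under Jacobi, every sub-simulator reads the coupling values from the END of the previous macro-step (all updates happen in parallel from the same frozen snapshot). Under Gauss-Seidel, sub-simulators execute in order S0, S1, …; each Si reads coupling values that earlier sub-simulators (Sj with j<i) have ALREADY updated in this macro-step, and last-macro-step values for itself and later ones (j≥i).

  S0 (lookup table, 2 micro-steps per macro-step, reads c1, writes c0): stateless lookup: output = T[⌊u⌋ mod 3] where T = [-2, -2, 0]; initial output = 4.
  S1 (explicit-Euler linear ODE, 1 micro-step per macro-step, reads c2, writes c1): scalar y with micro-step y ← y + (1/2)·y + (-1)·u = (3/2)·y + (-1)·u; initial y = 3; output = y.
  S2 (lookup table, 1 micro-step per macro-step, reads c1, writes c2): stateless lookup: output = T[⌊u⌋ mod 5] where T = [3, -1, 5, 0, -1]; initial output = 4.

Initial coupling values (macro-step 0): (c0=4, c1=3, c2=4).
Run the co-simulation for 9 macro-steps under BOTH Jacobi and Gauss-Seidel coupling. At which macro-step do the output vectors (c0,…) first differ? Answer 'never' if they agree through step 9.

[Jacobi] macro 1: S0 reads c1=3 → after 2×micro: -2; S1 reads c2=4 → after 1×micro: 1/2; S2 reads c1=3 → after 1×micro: 0 ⇒ (c0=-2, c1=1/2, c2=0)
[Jacobi] macro 2: S0 reads c1=1/2 → after 2×micro: -2; S1 reads c2=0 → after 1×micro: 3/4; S2 reads c1=1/2 → after 1×micro: 3 ⇒ (c0=-2, c1=3/4, c2=3)
[Jacobi] macro 3: S0 reads c1=3/4 → after 2×micro: -2; S1 reads c2=3 → after 1×micro: -15/8; S2 reads c1=3/4 → after 1×micro: 3 ⇒ (c0=-2, c1=-15/8, c2=3)
[Jacobi] macro 4: S0 reads c1=-15/8 → after 2×micro: -2; S1 reads c2=3 → after 1×micro: -93/16; S2 reads c1=-15/8 → after 1×micro: 0 ⇒ (c0=-2, c1=-93/16, c2=0)
[Jacobi] macro 5: S0 reads c1=-93/16 → after 2×micro: -2; S1 reads c2=0 → after 1×micro: -279/32; S2 reads c1=-93/16 → after 1×micro: -1 ⇒ (c0=-2, c1=-279/32, c2=-1)
[Jacobi] macro 6: S0 reads c1=-279/32 → after 2×micro: -2; S1 reads c2=-1 → after 1×micro: -773/64; S2 reads c1=-279/32 → after 1×micro: -1 ⇒ (c0=-2, c1=-773/64, c2=-1)
[Jacobi] macro 7: S0 reads c1=-773/64 → after 2×micro: 0; S1 reads c2=-1 → after 1×micro: -2191/128; S2 reads c1=-773/64 → after 1×micro: 5 ⇒ (c0=0, c1=-2191/128, c2=5)
[Jacobi] macro 8: S0 reads c1=-2191/128 → after 2×micro: -2; S1 reads c2=5 → after 1×micro: -7853/256; S2 reads c1=-2191/128 → after 1×micro: 5 ⇒ (c0=-2, c1=-7853/256, c2=5)
[Jacobi] macro 9: S0 reads c1=-7853/256 → after 2×micro: 0; S1 reads c2=5 → after 1×micro: -26119/512; S2 reads c1=-7853/256 → after 1×micro: -1 ⇒ (c0=0, c1=-26119/512, c2=-1)
[Gauss-Seidel] macro 1: S0 reads c1=3 → after 2×micro: -2; S1 reads c2=4 → after 1×micro: 1/2; S2 reads c1=1/2 → after 1×micro: 3 ⇒ (c0=-2, c1=1/2, c2=3)
[Gauss-Seidel] macro 2: S0 reads c1=1/2 → after 2×micro: -2; S1 reads c2=3 → after 1×micro: -9/4; S2 reads c1=-9/4 → after 1×micro: 5 ⇒ (c0=-2, c1=-9/4, c2=5)
[Gauss-Seidel] macro 3: S0 reads c1=-9/4 → after 2×micro: -2; S1 reads c2=5 → after 1×micro: -67/8; S2 reads c1=-67/8 → after 1×micro: -1 ⇒ (c0=-2, c1=-67/8, c2=-1)
[Gauss-Seidel] macro 4: S0 reads c1=-67/8 → after 2×micro: -2; S1 reads c2=-1 → after 1×micro: -185/16; S2 reads c1=-185/16 → after 1×micro: 0 ⇒ (c0=-2, c1=-185/16, c2=0)
[Gauss-Seidel] macro 5: S0 reads c1=-185/16 → after 2×micro: -2; S1 reads c2=0 → after 1×micro: -555/32; S2 reads c1=-555/32 → after 1×micro: 5 ⇒ (c0=-2, c1=-555/32, c2=5)
[Gauss-Seidel] macro 6: S0 reads c1=-555/32 → after 2×micro: -2; S1 reads c2=5 → after 1×micro: -1985/64; S2 reads c1=-1985/64 → after 1×micro: 0 ⇒ (c0=-2, c1=-1985/64, c2=0)
[Gauss-Seidel] macro 7: S0 reads c1=-1985/64 → after 2×micro: -2; S1 reads c2=0 → after 1×micro: -5955/128; S2 reads c1=-5955/128 → after 1×micro: 0 ⇒ (c0=-2, c1=-5955/128, c2=0)
[Gauss-Seidel] macro 8: S0 reads c1=-5955/128 → after 2×micro: -2; S1 reads c2=0 → after 1×micro: -17865/256; S2 reads c1=-17865/256 → after 1×micro: 3 ⇒ (c0=-2, c1=-17865/256, c2=3)
[Gauss-Seidel] macro 9: S0 reads c1=-17865/256 → after 2×micro: 0; S1 reads c2=3 → after 1×micro: -55131/512; S2 reads c1=-55131/512 → after 1×micro: 5 ⇒ (c0=0, c1=-55131/512, c2=5)

first divergence at macro-step: 1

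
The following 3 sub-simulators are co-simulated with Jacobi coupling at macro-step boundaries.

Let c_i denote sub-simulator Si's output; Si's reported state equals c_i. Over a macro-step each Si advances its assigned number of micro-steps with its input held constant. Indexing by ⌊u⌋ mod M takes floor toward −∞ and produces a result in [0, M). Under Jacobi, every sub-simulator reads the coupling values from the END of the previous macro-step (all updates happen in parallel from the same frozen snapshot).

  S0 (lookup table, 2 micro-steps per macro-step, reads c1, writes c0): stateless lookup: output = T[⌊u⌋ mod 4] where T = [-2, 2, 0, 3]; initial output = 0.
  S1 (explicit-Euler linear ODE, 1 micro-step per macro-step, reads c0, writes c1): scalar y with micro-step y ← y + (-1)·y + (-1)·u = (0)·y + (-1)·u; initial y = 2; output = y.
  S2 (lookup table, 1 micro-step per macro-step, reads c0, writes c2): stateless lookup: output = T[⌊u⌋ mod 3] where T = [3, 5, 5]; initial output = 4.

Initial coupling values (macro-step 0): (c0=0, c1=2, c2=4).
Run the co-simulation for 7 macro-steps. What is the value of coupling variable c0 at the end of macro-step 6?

macro 1: S0 reads c1=2 → after 2×micro: 0; S1 reads c0=0 → after 1×micro: 0; S2 reads c0=0 → after 1×micro: 3 ⇒ (c0=0, c1=0, c2=3)
macro 2: S0 reads c1=0 → after 2×micro: -2; S1 reads c0=0 → after 1×micro: 0; S2 reads c0=0 → after 1×micro: 3 ⇒ (c0=-2, c1=0, c2=3)
macro 3: S0 reads c1=0 → after 2×micro: -2; S1 reads c0=-2 → after 1×micro: 2; S2 reads c0=-2 → after 1×micro: 5 ⇒ (c0=-2, c1=2, c2=5)
macro 4: S0 reads c1=2 → after 2×micro: 0; S1 reads c0=-2 → after 1×micro: 2; S2 reads c0=-2 → after 1×micro: 5 ⇒ (c0=0, c1=2, c2=5)
macro 5: S0 reads c1=2 → after 2×micro: 0; S1 reads c0=0 → after 1×micro: 0; S2 reads c0=0 → after 1×micro: 3 ⇒ (c0=0, c1=0, c2=3)
macro 6: S0 reads c1=0 → after 2×micro: -2; S1 reads c0=0 → after 1×micro: 0; S2 reads c0=0 → after 1×micro: 3 ⇒ (c0=-2, c1=0, c2=3)
macro 7: S0 reads c1=0 → after 2×micro: -2; S1 reads c0=-2 → after 1×micro: 2; S2 reads c0=-2 → after 1×micro: 5 ⇒ (c0=-2, c1=2, c2=5)

c0 at macro-step 6 = -2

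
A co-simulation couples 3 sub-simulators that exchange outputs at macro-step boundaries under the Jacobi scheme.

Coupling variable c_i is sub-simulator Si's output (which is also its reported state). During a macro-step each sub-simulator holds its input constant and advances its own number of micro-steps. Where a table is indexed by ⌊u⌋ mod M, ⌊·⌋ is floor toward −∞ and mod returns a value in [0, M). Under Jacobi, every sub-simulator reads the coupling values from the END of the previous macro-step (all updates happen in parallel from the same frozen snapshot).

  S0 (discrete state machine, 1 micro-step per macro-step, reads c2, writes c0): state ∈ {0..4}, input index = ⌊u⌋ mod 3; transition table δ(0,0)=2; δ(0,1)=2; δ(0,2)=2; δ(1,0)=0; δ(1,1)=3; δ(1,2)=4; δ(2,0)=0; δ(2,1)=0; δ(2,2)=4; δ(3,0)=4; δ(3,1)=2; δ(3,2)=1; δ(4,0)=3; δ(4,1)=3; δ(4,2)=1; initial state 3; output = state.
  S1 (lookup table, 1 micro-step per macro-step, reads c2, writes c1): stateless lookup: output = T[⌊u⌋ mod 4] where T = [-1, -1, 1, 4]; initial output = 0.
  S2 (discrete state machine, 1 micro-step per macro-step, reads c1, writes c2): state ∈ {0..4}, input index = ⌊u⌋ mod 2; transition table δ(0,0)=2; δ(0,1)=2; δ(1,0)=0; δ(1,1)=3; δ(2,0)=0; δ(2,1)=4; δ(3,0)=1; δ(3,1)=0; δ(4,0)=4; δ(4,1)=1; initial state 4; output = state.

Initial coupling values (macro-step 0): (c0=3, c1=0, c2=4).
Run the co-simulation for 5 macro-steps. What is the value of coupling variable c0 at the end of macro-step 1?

macro 1: S0 reads c2=4 → after 1×micro: 2; S1 reads c2=4 → after 1×micro: -1; S2 reads c1=0 → after 1×micro: 4 ⇒ (c0=2, c1=-1, c2=4)
macro 2: S0 reads c2=4 → after 1×micro: 0; S1 reads c2=4 → after 1×micro: -1; S2 reads c1=-1 → after 1×micro: 1 ⇒ (c0=0, c1=-1, c2=1)
macro 3: S0 reads c2=1 → after 1×micro: 2; S1 reads c2=1 → after 1×micro: -1; S2 reads c1=-1 → after 1×micro: 3 ⇒ (c0=2, c1=-1, c2=3)
macro 4: S0 reads c2=3 → after 1×micro: 0; S1 reads c2=3 → after 1×micro: 4; S2 reads c1=-1 → after 1×micro: 0 ⇒ (c0=0, c1=4, c2=0)
macro 5: S0 reads c2=0 → after 1×micro: 2; S1 reads c2=0 → after 1×micro: -1; S2 reads c1=4 → after 1×micro: 2 ⇒ (c0=2, c1=-1, c2=2)

c0 at macro-step 1 = 2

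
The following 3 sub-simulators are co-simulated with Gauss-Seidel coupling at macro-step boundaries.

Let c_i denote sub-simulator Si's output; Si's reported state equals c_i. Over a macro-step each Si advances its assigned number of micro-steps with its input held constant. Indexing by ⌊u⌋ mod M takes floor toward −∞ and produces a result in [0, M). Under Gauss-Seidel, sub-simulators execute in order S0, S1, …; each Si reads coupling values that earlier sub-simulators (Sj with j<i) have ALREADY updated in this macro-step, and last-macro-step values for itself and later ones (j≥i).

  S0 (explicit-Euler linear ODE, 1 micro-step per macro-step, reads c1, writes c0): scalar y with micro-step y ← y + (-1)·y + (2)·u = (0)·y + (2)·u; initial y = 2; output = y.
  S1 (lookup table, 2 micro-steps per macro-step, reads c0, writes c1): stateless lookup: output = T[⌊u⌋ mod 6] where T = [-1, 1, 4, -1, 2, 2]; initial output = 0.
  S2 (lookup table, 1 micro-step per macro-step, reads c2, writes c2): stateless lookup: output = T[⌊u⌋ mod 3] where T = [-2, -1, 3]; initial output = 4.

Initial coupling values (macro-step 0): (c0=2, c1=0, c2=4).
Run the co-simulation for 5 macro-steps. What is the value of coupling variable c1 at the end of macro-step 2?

macro 1: S0 reads c1=0 → after 1×micro: 0; S1 reads c0=0 → after 2×micro: -1; S2 reads c2=4 → after 1×micro: -1 ⇒ (c0=0, c1=-1, c2=-1)
macro 2: S0 reads c1=-1 → after 1×micro: -2; S1 reads c0=-2 → after 2×micro: 2; S2 reads c2=-1 → after 1×micro: 3 ⇒ (c0=-2, c1=2, c2=3)
macro 3: S0 reads c1=2 → after 1×micro: 4; S1 reads c0=4 → after 2×micro: 2; S2 reads c2=3 → after 1×micro: -2 ⇒ (c0=4, c1=2, c2=-2)
macro 4: S0 reads c1=2 → after 1×micro: 4; S1 reads c0=4 → after 2×micro: 2; S2 reads c2=-2 → after 1×micro: -1 ⇒ (c0=4, c1=2, c2=-1)
macro 5: S0 reads c1=2 → after 1×micro: 4; S1 reads c0=4 → after 2×micro: 2; S2 reads c2=-1 → after 1×micro: 3 ⇒ (c0=4, c1=2, c2=3)

c1 at macro-step 2 = 2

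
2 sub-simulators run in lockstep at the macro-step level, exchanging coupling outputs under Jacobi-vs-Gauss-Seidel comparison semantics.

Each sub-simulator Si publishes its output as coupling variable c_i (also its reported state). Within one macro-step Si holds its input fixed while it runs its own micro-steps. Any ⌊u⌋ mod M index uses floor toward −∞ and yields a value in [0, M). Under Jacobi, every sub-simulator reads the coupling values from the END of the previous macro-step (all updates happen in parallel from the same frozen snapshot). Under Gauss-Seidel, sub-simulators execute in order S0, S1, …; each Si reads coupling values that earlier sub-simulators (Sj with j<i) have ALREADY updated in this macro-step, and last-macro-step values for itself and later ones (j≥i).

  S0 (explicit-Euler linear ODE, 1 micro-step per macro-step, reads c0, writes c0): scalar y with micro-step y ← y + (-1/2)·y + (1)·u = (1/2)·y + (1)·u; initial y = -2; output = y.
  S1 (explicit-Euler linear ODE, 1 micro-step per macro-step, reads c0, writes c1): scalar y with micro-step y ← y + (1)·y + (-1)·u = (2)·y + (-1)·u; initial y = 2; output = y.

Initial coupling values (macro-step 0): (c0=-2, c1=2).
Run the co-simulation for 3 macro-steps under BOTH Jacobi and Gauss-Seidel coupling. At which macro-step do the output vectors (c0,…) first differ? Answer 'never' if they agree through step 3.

first divergence at macro-step: 1

[Jacobi] macro 1: S0 reads c0=-2 → after 1×micro: -3; S1 reads c0=-2 → after 1×micro: 6 ⇒ (c0=-3, c1=6)
[Jacobi] macro 2: S0 reads c0=-3 → after 1×micro: -9/2; S1 reads c0=-3 → after 1×micro: 15 ⇒ (c0=-9/2, c1=15)
[Jacobi] macro 3: S0 reads c0=-9/2 → after 1×micro: -27/4; S1 reads c0=-9/2 → after 1×micro: 69/2 ⇒ (c0=-27/4, c1=69/2)
[Gauss-Seidel] macro 1: S0 reads c0=-2 → after 1×micro: -3; S1 reads c0=-3 → after 1×micro: 7 ⇒ (c0=-3, c1=7)
[Gauss-Seidel] macro 2: S0 reads c0=-3 → after 1×micro: -9/2; S1 reads c0=-9/2 → after 1×micro: 37/2 ⇒ (c0=-9/2, c1=37/2)
[Gauss-Seidel] macro 3: S0 reads c0=-9/2 → after 1×micro: -27/4; S1 reads c0=-27/4 → after 1×micro: 175/4 ⇒ (c0=-27/4, c1=175/4)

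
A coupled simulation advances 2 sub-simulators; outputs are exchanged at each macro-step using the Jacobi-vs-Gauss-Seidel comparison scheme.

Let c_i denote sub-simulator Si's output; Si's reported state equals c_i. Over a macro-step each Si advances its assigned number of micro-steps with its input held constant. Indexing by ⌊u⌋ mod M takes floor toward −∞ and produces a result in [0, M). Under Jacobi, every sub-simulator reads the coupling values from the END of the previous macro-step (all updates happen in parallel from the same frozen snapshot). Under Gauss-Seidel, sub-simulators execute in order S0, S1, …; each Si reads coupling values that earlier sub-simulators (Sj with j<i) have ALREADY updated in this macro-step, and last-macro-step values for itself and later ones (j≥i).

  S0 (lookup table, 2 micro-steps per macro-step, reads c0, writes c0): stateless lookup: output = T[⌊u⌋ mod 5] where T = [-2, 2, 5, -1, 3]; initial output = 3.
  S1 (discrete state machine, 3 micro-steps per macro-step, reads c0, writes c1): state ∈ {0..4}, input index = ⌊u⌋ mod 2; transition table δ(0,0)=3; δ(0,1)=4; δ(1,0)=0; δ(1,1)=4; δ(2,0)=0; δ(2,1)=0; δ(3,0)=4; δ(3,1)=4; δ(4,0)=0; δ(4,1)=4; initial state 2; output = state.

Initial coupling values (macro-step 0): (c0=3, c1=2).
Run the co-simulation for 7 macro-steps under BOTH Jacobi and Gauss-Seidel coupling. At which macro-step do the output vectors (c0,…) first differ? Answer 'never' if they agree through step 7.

[Jacobi] macro 1: S0 reads c0=3 → after 2×micro: -1; S1 reads c0=3 → after 3×micro: 4 ⇒ (c0=-1, c1=4)
[Jacobi] macro 2: S0 reads c0=-1 → after 2×micro: 3; S1 reads c0=-1 → after 3×micro: 4 ⇒ (c0=3, c1=4)
[Jacobi] macro 3: S0 reads c0=3 → after 2×micro: -1; S1 reads c0=3 → after 3×micro: 4 ⇒ (c0=-1, c1=4)
[Jacobi] macro 4: S0 reads c0=-1 → after 2×micro: 3; S1 reads c0=-1 → after 3×micro: 4 ⇒ (c0=3, c1=4)
[Jacobi] macro 5: S0 reads c0=3 → after 2×micro: -1; S1 reads c0=3 → after 3×micro: 4 ⇒ (c0=-1, c1=4)
[Jacobi] macro 6: S0 reads c0=-1 → after 2×micro: 3; S1 reads c0=-1 → after 3×micro: 4 ⇒ (c0=3, c1=4)
[Jacobi] macro 7: S0 reads c0=3 → after 2×micro: -1; S1 reads c0=3 → after 3×micro: 4 ⇒ (c0=-1, c1=4)
[Gauss-Seidel] macro 1: S0 reads c0=3 → after 2×micro: -1; S1 reads c0=-1 → after 3×micro: 4 ⇒ (c0=-1, c1=4)
[Gauss-Seidel] macro 2: S0 reads c0=-1 → after 2×micro: 3; S1 reads c0=3 → after 3×micro: 4 ⇒ (c0=3, c1=4)
[Gauss-Seidel] macro 3: S0 reads c0=3 → after 2×micro: -1; S1 reads c0=-1 → after 3×micro: 4 ⇒ (c0=-1, c1=4)
[Gauss-Seidel] macro 4: S0 reads c0=-1 → after 2×micro: 3; S1 reads c0=3 → after 3×micro: 4 ⇒ (c0=3, c1=4)
[Gauss-Seidel] macro 5: S0 reads c0=3 → after 2×micro: -1; S1 reads c0=-1 → after 3×micro: 4 ⇒ (c0=-1, c1=4)
[Gauss-Seidel] macro 6: S0 reads c0=-1 → after 2×micro: 3; S1 reads c0=3 → after 3×micro: 4 ⇒ (c0=3, c1=4)
[Gauss-Seidel] macro 7: S0 reads c0=3 → after 2×micro: -1; S1 reads c0=-1 → after 3×micro: 4 ⇒ (c0=-1, c1=4)

first divergence at macro-step: never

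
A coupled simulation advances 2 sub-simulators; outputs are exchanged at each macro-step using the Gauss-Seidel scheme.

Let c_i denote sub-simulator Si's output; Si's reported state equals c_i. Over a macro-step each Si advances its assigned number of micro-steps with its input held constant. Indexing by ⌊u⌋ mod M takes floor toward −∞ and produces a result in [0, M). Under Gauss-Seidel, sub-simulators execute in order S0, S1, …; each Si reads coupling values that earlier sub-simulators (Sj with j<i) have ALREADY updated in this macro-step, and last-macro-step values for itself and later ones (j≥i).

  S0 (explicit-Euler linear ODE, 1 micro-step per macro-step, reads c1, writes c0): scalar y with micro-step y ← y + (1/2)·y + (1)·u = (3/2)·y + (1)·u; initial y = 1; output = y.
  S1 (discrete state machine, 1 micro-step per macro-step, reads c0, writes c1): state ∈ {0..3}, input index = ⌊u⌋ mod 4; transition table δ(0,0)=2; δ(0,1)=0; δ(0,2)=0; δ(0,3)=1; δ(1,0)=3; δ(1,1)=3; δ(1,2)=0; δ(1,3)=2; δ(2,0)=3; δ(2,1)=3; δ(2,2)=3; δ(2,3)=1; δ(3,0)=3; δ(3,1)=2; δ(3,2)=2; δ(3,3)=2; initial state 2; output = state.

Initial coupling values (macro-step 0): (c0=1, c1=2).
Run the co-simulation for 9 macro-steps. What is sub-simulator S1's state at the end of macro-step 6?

macro 1: S0 reads c1=2 → after 1×micro: 7/2; S1 reads c0=7/2 → after 1×micro: 1 ⇒ (c0=7/2, c1=1)
macro 2: S0 reads c1=1 → after 1×micro: 25/4; S1 reads c0=25/4 → after 1×micro: 0 ⇒ (c0=25/4, c1=0)
macro 3: S0 reads c1=0 → after 1×micro: 75/8; S1 reads c0=75/8 → after 1×micro: 0 ⇒ (c0=75/8, c1=0)
macro 4: S0 reads c1=0 → after 1×micro: 225/16; S1 reads c0=225/16 → after 1×micro: 0 ⇒ (c0=225/16, c1=0)
macro 5: S0 reads c1=0 → after 1×micro: 675/32; S1 reads c0=675/32 → after 1×micro: 0 ⇒ (c0=675/32, c1=0)
macro 6: S0 reads c1=0 → after 1×micro: 2025/64; S1 reads c0=2025/64 → after 1×micro: 1 ⇒ (c0=2025/64, c1=1)
macro 7: S0 reads c1=1 → after 1×micro: 6203/128; S1 reads c0=6203/128 → after 1×micro: 3 ⇒ (c0=6203/128, c1=3)
macro 8: S0 reads c1=3 → after 1×micro: 19377/256; S1 reads c0=19377/256 → after 1×micro: 2 ⇒ (c0=19377/256, c1=2)
macro 9: S0 reads c1=2 → after 1×micro: 59155/512; S1 reads c0=59155/512 → after 1×micro: 1 ⇒ (c0=59155/512, c1=1)

S1 state at macro-step 6 = 1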